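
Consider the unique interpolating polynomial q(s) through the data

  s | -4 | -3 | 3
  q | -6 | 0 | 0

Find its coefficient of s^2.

-6/7

Build the Lagrange basis polynomials:
L_0(s) = (s + 3)(s - 3) / [7] = (1/7)s^2 - 9/7
L_1(s) = (s + 4)(s - 3) / [-6] = -(1/6)s^2 - (1/6)s + 2
L_2(s) = (s + 4)(s + 3) / [42] = (1/42)s^2 + (1/6)s + 2/7
q(s) = (-6)·L_0 + 0·L_1 + 0·L_2
Only the coefficient of s^2 is needed; take it from each L_i and combine:
(-6)·(1/7) + 0·(-1/6) + 0·(1/42) = -6/7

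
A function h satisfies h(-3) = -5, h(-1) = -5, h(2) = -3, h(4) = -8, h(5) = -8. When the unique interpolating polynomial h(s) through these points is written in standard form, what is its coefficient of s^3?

-499/2520

Build the Lagrange basis polynomials:
L_0(s) = (s + 1)(s - 2)(s - 4)(s - 5) / [560] = (1/560)s^4 - (1/56)s^3 + (27/560)s^2 - (1/280)s - 1/14
L_1(s) = (s + 3)(s - 2)(s - 4)(s - 5) / [-180] = -(1/180)s^4 + (2/45)s^3 - (1/36)s^2 - (37/90)s + 2/3
L_2(s) = (s + 3)(s + 1)(s - 4)(s - 5) / [90] = (1/90)s^4 - (1/18)s^3 - (13/90)s^2 + (53/90)s + 2/3
L_3(s) = (s + 3)(s + 1)(s - 2)(s - 5) / [-70] = -(1/70)s^4 + (3/70)s^3 + (3/14)s^2 - (19/70)s - 3/7
L_4(s) = (s + 3)(s + 1)(s - 2)(s - 4) / [144] = (1/144)s^4 - (1/72)s^3 - (13/144)s^2 + (7/72)s + 1/6
h(s) = (-5)·L_0 + (-5)·L_1 + (-3)·L_2 + (-8)·L_3 + (-8)·L_4
Only the coefficient of s^3 is needed; take it from each L_i and combine:
(-5)·(-1/56) + (-5)·(2/45) + (-3)·(-1/18) + (-8)·(3/70) + (-8)·(-1/72) = -499/2520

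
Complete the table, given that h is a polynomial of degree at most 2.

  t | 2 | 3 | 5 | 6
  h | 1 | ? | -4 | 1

-4

The 3 known values determine h uniquely (degree ≤ 2).
Evaluate each Lagrange basis at t = 3:
L_0(3) = (-2)·(-3)/[(-3)·(-4)] = 1/2
L_1(3) = (1)·(-3)/[(3)·(-1)] = 1
L_2(3) = (1)·(-2)/[(4)·(1)] = -1/2
Sum: 1·(1/2) + (-4)·(1) + 1·(-1/2) = -4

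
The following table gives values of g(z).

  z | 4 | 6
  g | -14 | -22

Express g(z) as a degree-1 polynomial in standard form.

L_0(z) = (z - 6) / [-2] = -(1/2)z + 3
L_1(z) = (z - 4) / [2] = (1/2)z - 2
g(z) = (-14)·L_0 + (-22)·L_1
  (-14)·L_0(z) = 7z - 42
  (-22)·L_1(z) = -11z + 44
Adding term by term: -4z + 2

g(z) = -4z + 2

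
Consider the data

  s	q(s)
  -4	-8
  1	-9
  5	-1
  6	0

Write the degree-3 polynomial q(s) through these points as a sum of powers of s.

Build the Lagrange basis polynomials:
L_0(s) = (s - 1)(s - 5)(s - 6) / [-450] = -(1/450)s^3 + (2/75)s^2 - (41/450)s + 1/15
L_1(s) = (s + 4)(s - 5)(s - 6) / [100] = (1/100)s^3 - (7/100)s^2 - (7/50)s + 6/5
L_2(s) = (s + 4)(s - 1)(s - 6) / [-36] = -(1/36)s^3 + (1/12)s^2 + (11/18)s - 2/3
L_3(s) = (s + 4)(s - 1)(s - 5) / [50] = (1/50)s^3 - (1/25)s^2 - (19/50)s + 2/5
q(s) = (-8)·L_0 + (-9)·L_1 + (-1)·L_2 + 0·L_3
  (-8)·L_0(s) = (4/225)s^3 - (16/75)s^2 + (164/225)s - 8/15
  (-9)·L_1(s) = -(9/100)s^3 + (63/100)s^2 + (63/50)s - 54/5
  (-1)·L_2(s) = (1/36)s^3 - (1/12)s^2 - (11/18)s + 2/3
  0·L_3(s) = 0
Adding term by term: -(2/45)s^3 + (1/3)s^2 + (62/45)s - 32/3

q(s) = -(2/45)s^3 + (1/3)s^2 + (62/45)s - 32/3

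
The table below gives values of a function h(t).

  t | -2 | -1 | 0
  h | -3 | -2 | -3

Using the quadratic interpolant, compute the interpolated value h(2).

Evaluate each Lagrange basis at t = 2:
L_0(2) = (3)·(2)/[(-1)·(-2)] = 3
L_1(2) = (4)·(2)/[(1)·(-1)] = -8
L_2(2) = (4)·(3)/[(2)·(1)] = 6
Sum: (-3)·(3) + (-2)·(-8) + (-3)·(6) = -11

-11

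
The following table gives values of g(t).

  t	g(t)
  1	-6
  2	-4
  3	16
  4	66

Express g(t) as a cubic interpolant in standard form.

Newton's divided differences:
g[1,2] = (-4 - (-6)) / (2 - 1) = 2
g[2,3] = (16 - (-4)) / (3 - 2) = 20
g[3,4] = (66 - 16) / (4 - 3) = 50
g[1,2,3] = (20 - 2) / (3 - 1) = 9
g[2,3,4] = (50 - 20) / (4 - 2) = 15
g[1,2,3,4] = (15 - 9) / (4 - 1) = 2
g(t) = -6 + 2·(t - 1) + 9·(t - 1)(t - 2) + 2·(t - 1)(t - 2)(t - 3)
Expanding: g(t) = 2t^3 - 3t^2 - 3t - 2

g(t) = 2t^3 - 3t^2 - 3t - 2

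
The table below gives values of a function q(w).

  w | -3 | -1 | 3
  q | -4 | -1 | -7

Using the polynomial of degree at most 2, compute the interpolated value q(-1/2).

-7/8

Evaluate each Lagrange basis at w = -1/2:
L_0(-1/2) = (1/2)·(-7/2)/[(-2)·(-6)] = -7/48
L_1(-1/2) = (5/2)·(-7/2)/[(2)·(-4)] = 35/32
L_2(-1/2) = (5/2)·(1/2)/[(6)·(4)] = 5/96
Sum: (-4)·(-7/48) + (-1)·(35/32) + (-7)·(5/96) = -7/8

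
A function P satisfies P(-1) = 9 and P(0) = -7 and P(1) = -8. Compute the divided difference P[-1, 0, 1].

15/2

P[-1,0] = (-7 - 9) / (0 - (-1)) = -16
P[0,1] = (-8 - (-7)) / (1 - 0) = -1
P[-1,0,1] = (-1 - (-16)) / (1 - (-1)) = 15/2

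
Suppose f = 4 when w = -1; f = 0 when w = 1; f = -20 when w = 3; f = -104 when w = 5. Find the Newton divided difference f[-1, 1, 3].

f[-1,1] = (0 - 4) / (1 - (-1)) = -2
f[1,3] = (-20 - 0) / (3 - 1) = -10
f[-1,1,3] = (-10 - (-2)) / (3 - (-1)) = -2

-2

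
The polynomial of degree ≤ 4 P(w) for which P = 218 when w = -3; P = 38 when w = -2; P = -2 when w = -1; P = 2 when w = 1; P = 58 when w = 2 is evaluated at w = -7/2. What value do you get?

6593/16

Evaluate each Lagrange basis at w = -7/2:
L_0(-7/2) = (-3/2)·(-5/2)·(-9/2)·(-11/2)/[(-1)·(-2)·(-4)·(-5)] = 297/128
L_1(-7/2) = (-1/2)·(-5/2)·(-9/2)·(-11/2)/[(1)·(-1)·(-3)·(-4)] = -165/64
L_2(-7/2) = (-1/2)·(-3/2)·(-9/2)·(-11/2)/[(2)·(1)·(-2)·(-3)] = 99/64
L_3(-7/2) = (-1/2)·(-3/2)·(-5/2)·(-11/2)/[(4)·(3)·(2)·(-1)] = -55/128
L_4(-7/2) = (-1/2)·(-3/2)·(-5/2)·(-9/2)/[(5)·(4)·(3)·(1)] = 9/64
Sum: 218·(297/128) + 38·(-165/64) + (-2)·(99/64) + 2·(-55/128) + 58·(9/64) = 6593/16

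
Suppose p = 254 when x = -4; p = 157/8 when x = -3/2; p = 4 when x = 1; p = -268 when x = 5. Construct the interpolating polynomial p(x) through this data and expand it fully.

Newton's divided differences:
p[-4,-3/2] = (157/8 - 254) / (-3/2 - (-4)) = -375/4
p[-3/2,1] = (4 - 157/8) / (1 - (-3/2)) = -25/4
p[1,5] = (-268 - 4) / (5 - 1) = -68
p[-4,-3/2,1] = (-25/4 - (-375/4)) / (1 - (-4)) = 35/2
p[-3/2,1,5] = (-68 - (-25/4)) / (5 - (-3/2)) = -19/2
p[-4,-3/2,1,5] = (-19/2 - 35/2) / (5 - (-4)) = -3
p(x) = 254 + (-375/4)·(x + 4) + (35/2)·(x + 4)(x + 3/2) + (-3)·(x + 4)(x + 3/2)(x - 1)
Expanding: p(x) = -3x^3 + 4x^2 + x + 2

p(x) = -3x^3 + 4x^2 + x + 2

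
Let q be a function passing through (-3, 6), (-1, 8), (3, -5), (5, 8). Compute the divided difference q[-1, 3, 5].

q[-1,3] = (-5 - 8) / (3 - (-1)) = -13/4
q[3,5] = (8 - (-5)) / (5 - 3) = 13/2
q[-1,3,5] = (13/2 - (-13/4)) / (5 - (-1)) = 13/8

13/8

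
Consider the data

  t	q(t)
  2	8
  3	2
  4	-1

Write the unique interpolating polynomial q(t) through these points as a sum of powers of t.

q(t) = (3/2)t^2 - (27/2)t + 29

Build the Lagrange basis polynomials:
L_0(t) = (t - 3)(t - 4) / [2] = (1/2)t^2 - (7/2)t + 6
L_1(t) = (t - 2)(t - 4) / [-1] = -t^2 + 6t - 8
L_2(t) = (t - 2)(t - 3) / [2] = (1/2)t^2 - (5/2)t + 3
q(t) = 8·L_0 + 2·L_1 + (-1)·L_2
  8·L_0(t) = 4t^2 - 28t + 48
  2·L_1(t) = -2t^2 + 12t - 16
  (-1)·L_2(t) = -(1/2)t^2 + (5/2)t - 3
Adding term by term: (3/2)t^2 - (27/2)t + 29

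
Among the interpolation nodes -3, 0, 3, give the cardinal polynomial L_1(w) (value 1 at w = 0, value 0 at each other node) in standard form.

L_1(w) = (w + 3)(w - 3) / [(3)·(-3)]
       = (w^2 - 9) / (-9)

L_1(w) = -(1/9)w^2 + 1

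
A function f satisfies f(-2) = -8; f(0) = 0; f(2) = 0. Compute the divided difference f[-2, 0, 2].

f[-2,0] = (0 - (-8)) / (0 - (-2)) = 4
f[0,2] = (0 - 0) / (2 - 0) = 0
f[-2,0,2] = (0 - 4) / (2 - (-2)) = -1

-1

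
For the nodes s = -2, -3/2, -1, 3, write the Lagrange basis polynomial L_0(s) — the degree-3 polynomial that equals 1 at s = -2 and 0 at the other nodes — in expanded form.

L_0(s) = -(2/5)s^3 + (1/5)s^2 + (12/5)s + 9/5

L_0(s) = (s + 3/2)(s + 1)(s - 3) / [(-1/2)·(-1)·(-5)]
       = (s^3 - (1/2)s^2 - 6s - 9/2) / (-5/2)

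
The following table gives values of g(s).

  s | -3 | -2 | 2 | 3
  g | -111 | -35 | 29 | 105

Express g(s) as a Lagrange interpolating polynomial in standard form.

L_0(s) = (s + 2)(s - 2)(s - 3) / [-30] = -(1/30)s^3 + (1/10)s^2 + (2/15)s - 2/5
L_1(s) = (s + 3)(s - 2)(s - 3) / [20] = (1/20)s^3 - (1/10)s^2 - (9/20)s + 9/10
L_2(s) = (s + 3)(s + 2)(s - 3) / [-20] = -(1/20)s^3 - (1/10)s^2 + (9/20)s + 9/10
L_3(s) = (s + 3)(s + 2)(s - 2) / [30] = (1/30)s^3 + (1/10)s^2 - (2/15)s - 2/5
g(s) = (-111)·L_0 + (-35)·L_1 + 29·L_2 + 105·L_3
  (-111)·L_0(s) = (37/10)s^3 - (111/10)s^2 - (74/5)s + 222/5
  (-35)·L_1(s) = -(7/4)s^3 + (7/2)s^2 + (63/4)s - 63/2
  29·L_2(s) = -(29/20)s^3 - (29/10)s^2 + (261/20)s + 261/10
  105·L_3(s) = (7/2)s^3 + (21/2)s^2 - 14s - 42
Adding term by term: 4s^3 - 3

g(s) = 4s^3 - 3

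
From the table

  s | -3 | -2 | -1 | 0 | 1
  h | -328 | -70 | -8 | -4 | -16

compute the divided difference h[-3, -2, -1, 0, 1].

-4

h[-3,-2] = (-70 - (-328)) / (-2 - (-3)) = 258
h[-2,-1] = (-8 - (-70)) / (-1 - (-2)) = 62
h[-1,0] = (-4 - (-8)) / (0 - (-1)) = 4
h[0,1] = (-16 - (-4)) / (1 - 0) = -12
h[-3,-2,-1] = (62 - 258) / (-1 - (-3)) = -98
h[-2,-1,0] = (4 - 62) / (0 - (-2)) = -29
h[-1,0,1] = (-12 - 4) / (1 - (-1)) = -8
h[-3,-2,-1,0] = (-29 - (-98)) / (0 - (-3)) = 23
h[-2,-1,0,1] = (-8 - (-29)) / (1 - (-2)) = 7
h[-3,-2,-1,0,1] = (7 - 23) / (1 - (-3)) = -4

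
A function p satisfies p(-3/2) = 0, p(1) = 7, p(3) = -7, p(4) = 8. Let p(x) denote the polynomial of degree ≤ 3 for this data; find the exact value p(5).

Evaluate each Lagrange basis at x = 5:
L_0(5) = (4)·(2)·(1)/[(-5/2)·(-9/2)·(-11/2)] = -64/495
L_1(5) = (13/2)·(2)·(1)/[(5/2)·(-2)·(-3)] = 13/15
L_2(5) = (13/2)·(4)·(1)/[(9/2)·(2)·(-1)] = -26/9
L_3(5) = (13/2)·(4)·(2)/[(11/2)·(3)·(1)] = 104/33
Sum: 0 + 7·(13/15) + (-7)·(-26/9) + 8·(104/33) = 25493/495

25493/495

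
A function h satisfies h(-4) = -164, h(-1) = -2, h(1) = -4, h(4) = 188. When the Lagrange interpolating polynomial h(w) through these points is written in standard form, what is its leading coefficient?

3

Build the Lagrange basis polynomials:
L_0(w) = (w + 1)(w - 1)(w - 4) / [-120] = -(1/120)w^3 + (1/30)w^2 + (1/120)w - 1/30
L_1(w) = (w + 4)(w - 1)(w - 4) / [30] = (1/30)w^3 - (1/30)w^2 - (8/15)w + 8/15
L_2(w) = (w + 4)(w + 1)(w - 4) / [-30] = -(1/30)w^3 - (1/30)w^2 + (8/15)w + 8/15
L_3(w) = (w + 4)(w + 1)(w - 1) / [120] = (1/120)w^3 + (1/30)w^2 - (1/120)w - 1/30
h(w) = (-164)·L_0 + (-2)·L_1 + (-4)·L_2 + 188·L_3
Only the coefficient of w^3 is needed; take it from each L_i and combine:
(-164)·(-1/120) + (-2)·(1/30) + (-4)·(-1/30) + 188·(1/120) = 3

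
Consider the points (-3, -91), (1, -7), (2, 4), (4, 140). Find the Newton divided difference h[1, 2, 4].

19

h[1,2] = (4 - (-7)) / (2 - 1) = 11
h[2,4] = (140 - 4) / (4 - 2) = 68
h[1,2,4] = (68 - 11) / (4 - 1) = 19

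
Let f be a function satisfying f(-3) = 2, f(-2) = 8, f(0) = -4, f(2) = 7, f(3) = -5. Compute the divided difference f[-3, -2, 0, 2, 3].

-187/360

f[-3,-2] = (8 - 2) / (-2 - (-3)) = 6
f[-2,0] = (-4 - 8) / (0 - (-2)) = -6
f[0,2] = (7 - (-4)) / (2 - 0) = 11/2
f[2,3] = (-5 - 7) / (3 - 2) = -12
f[-3,-2,0] = (-6 - 6) / (0 - (-3)) = -4
f[-2,0,2] = (11/2 - (-6)) / (2 - (-2)) = 23/8
f[0,2,3] = (-12 - 11/2) / (3 - 0) = -35/6
f[-3,-2,0,2] = (23/8 - (-4)) / (2 - (-3)) = 11/8
f[-2,0,2,3] = (-35/6 - 23/8) / (3 - (-2)) = -209/120
f[-3,-2,0,2,3] = (-209/120 - 11/8) / (3 - (-3)) = -187/360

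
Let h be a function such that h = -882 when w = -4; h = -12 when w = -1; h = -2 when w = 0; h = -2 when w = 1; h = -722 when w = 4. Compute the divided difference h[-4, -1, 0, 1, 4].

h[-4,-1] = (-12 - (-882)) / (-1 - (-4)) = 290
h[-1,0] = (-2 - (-12)) / (0 - (-1)) = 10
h[0,1] = (-2 - (-2)) / (1 - 0) = 0
h[1,4] = (-722 - (-2)) / (4 - 1) = -240
h[-4,-1,0] = (10 - 290) / (0 - (-4)) = -70
h[-1,0,1] = (0 - 10) / (1 - (-1)) = -5
h[0,1,4] = (-240 - 0) / (4 - 0) = -60
h[-4,-1,0,1] = (-5 - (-70)) / (1 - (-4)) = 13
h[-1,0,1,4] = (-60 - (-5)) / (4 - (-1)) = -11
h[-4,-1,0,1,4] = (-11 - 13) / (4 - (-4)) = -3

-3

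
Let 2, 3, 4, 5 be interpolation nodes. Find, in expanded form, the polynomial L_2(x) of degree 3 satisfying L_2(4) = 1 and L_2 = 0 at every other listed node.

L_2(x) = (x - 2)(x - 3)(x - 5) / [(2)·(1)·(-1)]
       = (x^3 - 10x^2 + 31x - 30) / (-2)

L_2(x) = -(1/2)x^3 + 5x^2 - (31/2)x + 15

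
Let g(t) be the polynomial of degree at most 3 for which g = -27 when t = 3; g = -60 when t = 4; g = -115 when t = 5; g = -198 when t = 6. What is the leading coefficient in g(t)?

-1

The leading coefficient equals the top divided difference g[3,4,5,6].
g[3,4] = (-60 - (-27)) / (4 - 3) = -33
g[4,5] = (-115 - (-60)) / (5 - 4) = -55
g[5,6] = (-198 - (-115)) / (6 - 5) = -83
g[3,4,5] = (-55 - (-33)) / (5 - 3) = -11
g[4,5,6] = (-83 - (-55)) / (6 - 4) = -14
g[3,4,5,6] = (-14 - (-11)) / (6 - 3) = -1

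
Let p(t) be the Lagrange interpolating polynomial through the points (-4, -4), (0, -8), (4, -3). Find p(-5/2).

Evaluate each Lagrange basis at t = -5/2:
L_0(-5/2) = (-5/2)·(-13/2)/[(-4)·(-8)] = 65/128
L_1(-5/2) = (3/2)·(-13/2)/[(4)·(-4)] = 39/64
L_2(-5/2) = (3/2)·(-5/2)/[(8)·(4)] = -15/128
Sum: (-4)·(65/128) + (-8)·(39/64) + (-3)·(-15/128) = -839/128

-839/128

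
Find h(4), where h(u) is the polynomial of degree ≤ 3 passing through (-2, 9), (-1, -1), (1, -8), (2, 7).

104

L_0(4) = (5)·(3)·(2)/[(-1)·(-3)·(-4)] = -5/2
L_1(4) = (6)·(3)·(2)/[(1)·(-2)·(-3)] = 6
L_2(4) = (6)·(5)·(2)/[(3)·(2)·(-1)] = -10
L_3(4) = (6)·(5)·(3)/[(4)·(3)·(1)] = 15/2
Sum: 9·(-5/2) + (-1)·(6) + (-8)·(-10) + 7·(15/2) = 104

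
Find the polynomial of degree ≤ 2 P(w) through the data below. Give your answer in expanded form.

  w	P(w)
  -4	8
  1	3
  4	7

L_0(w) = (w - 1)(w - 4) / [40] = (1/40)w^2 - (1/8)w + 1/10
L_1(w) = (w + 4)(w - 4) / [-15] = -(1/15)w^2 + 16/15
L_2(w) = (w + 4)(w - 1) / [24] = (1/24)w^2 + (1/8)w - 1/6
P(w) = 8·L_0 + 3·L_1 + 7·L_2
  8·L_0(w) = (1/5)w^2 - w + 4/5
  3·L_1(w) = -(1/5)w^2 + 16/5
  7·L_2(w) = (7/24)w^2 + (7/8)w - 7/6
Adding term by term: (7/24)w^2 - (1/8)w + 17/6

P(w) = (7/24)w^2 - (1/8)w + 17/6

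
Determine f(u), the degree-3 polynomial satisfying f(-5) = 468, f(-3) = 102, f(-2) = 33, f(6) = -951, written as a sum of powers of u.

L_0(u) = (u + 3)(u + 2)(u - 6) / [-66] = -(1/66)u^3 + (1/66)u^2 + (4/11)u + 6/11
L_1(u) = (u + 5)(u + 2)(u - 6) / [18] = (1/18)u^3 + (1/18)u^2 - (16/9)u - 10/3
L_2(u) = (u + 5)(u + 3)(u - 6) / [-24] = -(1/24)u^3 - (1/12)u^2 + (11/8)u + 15/4
L_3(u) = (u + 5)(u + 3)(u + 2) / [792] = (1/792)u^3 + (5/396)u^2 + (31/792)u + 5/132
f(u) = 468·L_0 + 102·L_1 + 33·L_2 + (-951)·L_3
  468·L_0(u) = -(78/11)u^3 + (78/11)u^2 + (1872/11)u + 2808/11
  102·L_1(u) = (17/3)u^3 + (17/3)u^2 - (544/3)u - 340
  33·L_2(u) = -(11/8)u^3 - (11/4)u^2 + (363/8)u + 495/4
  (-951)·L_3(u) = -(317/264)u^3 - (1585/132)u^2 - (9827/264)u - 1585/44
Adding term by term: -4u^3 - 2u^2 - 3u + 3

f(u) = -4u^3 - 2u^2 - 3u + 3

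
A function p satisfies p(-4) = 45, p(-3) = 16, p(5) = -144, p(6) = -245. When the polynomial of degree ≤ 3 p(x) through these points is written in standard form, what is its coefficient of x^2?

Build the Lagrange basis polynomials:
L_0(x) = (x + 3)(x - 5)(x - 6) / [-90] = -(1/90)x^3 + (4/45)x^2 + (1/30)x - 1
L_1(x) = (x + 4)(x - 5)(x - 6) / [72] = (1/72)x^3 - (7/72)x^2 - (7/36)x + 5/3
L_2(x) = (x + 4)(x + 3)(x - 6) / [-72] = -(1/72)x^3 - (1/72)x^2 + (5/12)x + 1
L_3(x) = (x + 4)(x + 3)(x - 5) / [90] = (1/90)x^3 + (1/45)x^2 - (23/90)x - 2/3
p(x) = 45·L_0 + 16·L_1 + (-144)·L_2 + (-245)·L_3
Only the coefficient of x^2 is needed; take it from each L_i and combine:
45·(4/45) + 16·(-7/72) + (-144)·(-1/72) + (-245)·(1/45) = -1

-1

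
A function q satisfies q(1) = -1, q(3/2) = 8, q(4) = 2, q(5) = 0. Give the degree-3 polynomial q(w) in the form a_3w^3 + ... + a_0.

Build the Lagrange basis polynomials:
L_0(w) = (w - 3/2)(w - 4)(w - 5) / [-6] = -(1/6)w^3 + (7/4)w^2 - (67/12)w + 5
L_1(w) = (w - 1)(w - 4)(w - 5) / [35/8] = (8/35)w^3 - (16/7)w^2 + (232/35)w - 32/7
L_2(w) = (w - 1)(w - 3/2)(w - 5) / [-15/2] = -(2/15)w^3 + w^2 - (28/15)w + 1
L_3(w) = (w - 1)(w - 3/2)(w - 4) / [14] = (1/14)w^3 - (13/28)w^2 + (23/28)w - 3/7
q(w) = (-1)·L_0 + 8·L_1 + 2·L_2 + 0·L_3
  (-1)·L_0(w) = (1/6)w^3 - (7/4)w^2 + (67/12)w - 5
  8·L_1(w) = (64/35)w^3 - (128/7)w^2 + (1856/35)w - 256/7
  2·L_2(w) = -(4/15)w^3 + 2w^2 - (56/15)w + 2
  0·L_3(w) = 0
Adding term by term: (121/70)w^3 - (505/28)w^2 + (7683/140)w - 277/7

q(w) = (121/70)w^3 - (505/28)w^2 + (7683/140)w - 277/7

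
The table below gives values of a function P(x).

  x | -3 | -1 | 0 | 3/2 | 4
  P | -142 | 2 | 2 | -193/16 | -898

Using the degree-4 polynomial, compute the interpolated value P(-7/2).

Evaluate each Lagrange basis at x = -7/2:
L_0(-7/2) = (-5/2)·(-7/2)·(-5)·(-15/2)/[(-2)·(-3)·(-9/2)·(-7)] = 125/72
L_1(-7/2) = (-1/2)·(-7/2)·(-5)·(-15/2)/[(2)·(-1)·(-5/2)·(-5)] = -21/8
L_2(-7/2) = (-1/2)·(-5/2)·(-5)·(-15/2)/[(3)·(1)·(-3/2)·(-4)] = 125/48
L_3(-7/2) = (-1/2)·(-5/2)·(-7/2)·(-15/2)/[(9/2)·(5/2)·(3/2)·(-5/2)] = -7/9
L_4(-7/2) = (-1/2)·(-5/2)·(-7/2)·(-5)/[(7)·(5)·(4)·(5/2)] = 1/16
Sum: (-142)·(125/72) + 2·(-21/8) + 2·(125/48) + (-193/16)·(-7/9) + (-898)·(1/16) = -4693/16

-4693/16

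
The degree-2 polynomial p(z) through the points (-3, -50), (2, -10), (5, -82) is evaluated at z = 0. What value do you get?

-2

Using Newton's divided-difference form:
p[-3,2] = (-10 - (-50)) / (2 - (-3)) = 8
p[2,5] = (-82 - (-10)) / (5 - 2) = -24
p[-3,2,5] = (-24 - 8) / (5 - (-3)) = -4
p(0) = -50 + 8·(3) + (-4)·(3)·(-2) = -2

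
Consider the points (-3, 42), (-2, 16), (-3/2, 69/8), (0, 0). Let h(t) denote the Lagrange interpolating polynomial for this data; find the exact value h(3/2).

-33/8

Evaluate each Lagrange basis at t = 3/2:
L_0(3/2) = (7/2)·(3)·(3/2)/[(-1)·(-3/2)·(-3)] = -7/2
L_1(3/2) = (9/2)·(3)·(3/2)/[(1)·(-1/2)·(-2)] = 81/4
L_2(3/2) = (9/2)·(7/2)·(3/2)/[(3/2)·(1/2)·(-3/2)] = -21
L_3(3/2) = (9/2)·(7/2)·(3)/[(3)·(2)·(3/2)] = 21/4
Sum: 42·(-7/2) + 16·(81/4) + 69/8·(-21) + 0 = -33/8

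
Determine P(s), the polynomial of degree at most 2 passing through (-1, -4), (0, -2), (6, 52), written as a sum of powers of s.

P(s) = s^2 + 3s - 2

Build the Lagrange basis polynomials:
L_0(s) = s(s - 6) / [7] = (1/7)s^2 - (6/7)s
L_1(s) = (s + 1)(s - 6) / [-6] = -(1/6)s^2 + (5/6)s + 1
L_2(s) = (s + 1)s / [42] = (1/42)s^2 + (1/42)s
P(s) = (-4)·L_0 + (-2)·L_1 + 52·L_2
  (-4)·L_0(s) = -(4/7)s^2 + (24/7)s
  (-2)·L_1(s) = (1/3)s^2 - (5/3)s - 2
  52·L_2(s) = (26/21)s^2 + (26/21)s
Adding term by term: s^2 + 3s - 2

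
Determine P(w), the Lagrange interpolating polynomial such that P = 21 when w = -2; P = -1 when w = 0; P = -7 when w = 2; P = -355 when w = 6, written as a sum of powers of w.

P(w) = -2w^3 + 2w^2 + w - 1

Build the Lagrange basis polynomials:
L_0(w) = w(w - 2)(w - 6) / [-64] = -(1/64)w^3 + (1/8)w^2 - (3/16)w
L_1(w) = (w + 2)(w - 2)(w - 6) / [24] = (1/24)w^3 - (1/4)w^2 - (1/6)w + 1
L_2(w) = (w + 2)w(w - 6) / [-32] = -(1/32)w^3 + (1/8)w^2 + (3/8)w
L_3(w) = (w + 2)w(w - 2) / [192] = (1/192)w^3 - (1/48)w
P(w) = 21·L_0 + (-1)·L_1 + (-7)·L_2 + (-355)·L_3
  21·L_0(w) = -(21/64)w^3 + (21/8)w^2 - (63/16)w
  (-1)·L_1(w) = -(1/24)w^3 + (1/4)w^2 + (1/6)w - 1
  (-7)·L_2(w) = (7/32)w^3 - (7/8)w^2 - (21/8)w
  (-355)·L_3(w) = -(355/192)w^3 + (355/48)w
Adding term by term: -2w^3 + 2w^2 + w - 1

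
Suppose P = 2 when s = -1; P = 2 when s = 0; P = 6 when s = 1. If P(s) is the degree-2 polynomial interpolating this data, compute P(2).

Using Newton's divided-difference form:
P[-1,0] = (2 - 2) / (0 - (-1)) = 0
P[0,1] = (6 - 2) / (1 - 0) = 4
P[-1,0,1] = (4 - 0) / (1 - (-1)) = 2
P(2) = 2 + 0·(3) + 2·(3)·(2) = 14

14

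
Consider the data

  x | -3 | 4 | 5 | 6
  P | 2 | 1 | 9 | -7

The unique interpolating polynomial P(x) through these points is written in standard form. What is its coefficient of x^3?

-81/56

The leading coefficient equals the top divided difference P[-3,4,5,6].
P[-3,4] = (1 - 2) / (4 - (-3)) = -1/7
P[4,5] = (9 - 1) / (5 - 4) = 8
P[5,6] = (-7 - 9) / (6 - 5) = -16
P[-3,4,5] = (8 - (-1/7)) / (5 - (-3)) = 57/56
P[4,5,6] = (-16 - 8) / (6 - 4) = -12
P[-3,4,5,6] = (-12 - 57/56) / (6 - (-3)) = -81/56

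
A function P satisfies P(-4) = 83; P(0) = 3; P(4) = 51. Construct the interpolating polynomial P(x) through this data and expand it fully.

P(x) = 4x^2 - 4x + 3

Build the Lagrange basis polynomials:
L_0(x) = x(x - 4) / [32] = (1/32)x^2 - (1/8)x
L_1(x) = (x + 4)(x - 4) / [-16] = -(1/16)x^2 + 1
L_2(x) = (x + 4)x / [32] = (1/32)x^2 + (1/8)x
P(x) = 83·L_0 + 3·L_1 + 51·L_2
  83·L_0(x) = (83/32)x^2 - (83/8)x
  3·L_1(x) = -(3/16)x^2 + 3
  51·L_2(x) = (51/32)x^2 + (51/8)x
Adding term by term: 4x^2 - 4x + 3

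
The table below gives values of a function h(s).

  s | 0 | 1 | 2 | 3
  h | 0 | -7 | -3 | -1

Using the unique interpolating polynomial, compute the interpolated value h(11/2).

-1441/16

L_0(11/2) = (9/2)·(7/2)·(5/2)/[(-1)·(-2)·(-3)] = -105/16
L_1(11/2) = (11/2)·(7/2)·(5/2)/[(1)·(-1)·(-2)] = 385/16
L_2(11/2) = (11/2)·(9/2)·(5/2)/[(2)·(1)·(-1)] = -495/16
L_3(11/2) = (11/2)·(9/2)·(7/2)/[(3)·(2)·(1)] = 231/16
Sum: 0 + (-7)·(385/16) + (-3)·(-495/16) + (-1)·(231/16) = -1441/16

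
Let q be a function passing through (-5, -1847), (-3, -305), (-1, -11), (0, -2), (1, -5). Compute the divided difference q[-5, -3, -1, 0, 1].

q[-5,-3] = (-305 - (-1847)) / (-3 - (-5)) = 771
q[-3,-1] = (-11 - (-305)) / (-1 - (-3)) = 147
q[-1,0] = (-2 - (-11)) / (0 - (-1)) = 9
q[0,1] = (-5 - (-2)) / (1 - 0) = -3
q[-5,-3,-1] = (147 - 771) / (-1 - (-5)) = -156
q[-3,-1,0] = (9 - 147) / (0 - (-3)) = -46
q[-1,0,1] = (-3 - 9) / (1 - (-1)) = -6
q[-5,-3,-1,0] = (-46 - (-156)) / (0 - (-5)) = 22
q[-3,-1,0,1] = (-6 - (-46)) / (1 - (-3)) = 10
q[-5,-3,-1,0,1] = (10 - 22) / (1 - (-5)) = -2

-2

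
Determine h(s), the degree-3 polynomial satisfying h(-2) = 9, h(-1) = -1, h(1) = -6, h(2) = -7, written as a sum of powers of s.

Newton's divided differences:
h[-2,-1] = (-1 - 9) / (-1 - (-2)) = -10
h[-1,1] = (-6 - (-1)) / (1 - (-1)) = -5/2
h[1,2] = (-7 - (-6)) / (2 - 1) = -1
h[-2,-1,1] = (-5/2 - (-10)) / (1 - (-2)) = 5/2
h[-1,1,2] = (-1 - (-5/2)) / (2 - (-1)) = 1/2
h[-2,-1,1,2] = (1/2 - 5/2) / (2 - (-2)) = -1/2
h(s) = 9 + (-10)·(s + 2) + (5/2)·(s + 2)(s + 1) + (-1/2)·(s + 2)(s + 1)(s - 1)
Expanding: h(s) = -(1/2)s^3 + (3/2)s^2 - 2s - 5

h(s) = -(1/2)s^3 + (3/2)s^2 - 2s - 5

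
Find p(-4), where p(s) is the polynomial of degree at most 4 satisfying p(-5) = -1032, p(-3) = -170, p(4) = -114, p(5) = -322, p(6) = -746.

Evaluate each Lagrange basis at s = -4:
L_0(-4) = (-1)·(-8)·(-9)·(-10)/[(-2)·(-9)·(-10)·(-11)] = 4/11
L_1(-4) = (1)·(-8)·(-9)·(-10)/[(2)·(-7)·(-8)·(-9)] = 5/7
L_2(-4) = (1)·(-1)·(-9)·(-10)/[(9)·(7)·(-1)·(-2)] = -5/7
L_3(-4) = (1)·(-1)·(-8)·(-10)/[(10)·(8)·(1)·(-1)] = 1
L_4(-4) = (1)·(-1)·(-8)·(-9)/[(11)·(9)·(2)·(1)] = -4/11
Sum: (-1032)·(4/11) + (-170)·(5/7) + (-114)·(-5/7) + (-322)·(1) + (-746)·(-4/11) = -466

-466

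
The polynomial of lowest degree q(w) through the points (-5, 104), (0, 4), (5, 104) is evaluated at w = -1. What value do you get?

Using Newton's divided-difference form:
q[-5,0] = (4 - 104) / (0 - (-5)) = -20
q[0,5] = (104 - 4) / (5 - 0) = 20
q[-5,0,5] = (20 - (-20)) / (5 - (-5)) = 4
q(-1) = 104 + (-20)·(4) + 4·(4)·(-1) = 8

8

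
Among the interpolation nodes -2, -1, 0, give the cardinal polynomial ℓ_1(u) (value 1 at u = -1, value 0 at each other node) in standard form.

ℓ_1(u) = -u^2 - 2u

ℓ_1(u) = (u + 2)u / [(1)·(-1)]
       = (u^2 + 2u) / (-1)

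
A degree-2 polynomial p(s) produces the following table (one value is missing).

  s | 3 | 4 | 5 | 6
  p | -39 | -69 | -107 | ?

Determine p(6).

The 3 known values determine p uniquely (degree ≤ 2).
Evaluate each Lagrange basis at s = 6:
L_0(6) = (2)·(1)/[(-1)·(-2)] = 1
L_1(6) = (3)·(1)/[(1)·(-1)] = -3
L_2(6) = (3)·(2)/[(2)·(1)] = 3
Sum: (-39)·(1) + (-69)·(-3) + (-107)·(3) = -153

-153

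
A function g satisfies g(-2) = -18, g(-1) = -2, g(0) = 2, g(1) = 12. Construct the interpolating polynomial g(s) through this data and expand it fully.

g(s) = 3s^3 + 3s^2 + 4s + 2

L_0(s) = (s + 1)s(s - 1) / [-6] = -(1/6)s^3 + (1/6)s
L_1(s) = (s + 2)s(s - 1) / [2] = (1/2)s^3 + (1/2)s^2 - s
L_2(s) = (s + 2)(s + 1)(s - 1) / [-2] = -(1/2)s^3 - s^2 + (1/2)s + 1
L_3(s) = (s + 2)(s + 1)s / [6] = (1/6)s^3 + (1/2)s^2 + (1/3)s
g(s) = (-18)·L_0 + (-2)·L_1 + 2·L_2 + 12·L_3
  (-18)·L_0(s) = 3s^3 - 3s
  (-2)·L_1(s) = -s^3 - s^2 + 2s
  2·L_2(s) = -s^3 - 2s^2 + s + 2
  12·L_3(s) = 2s^3 + 6s^2 + 4s
Adding term by term: 3s^3 + 3s^2 + 4s + 2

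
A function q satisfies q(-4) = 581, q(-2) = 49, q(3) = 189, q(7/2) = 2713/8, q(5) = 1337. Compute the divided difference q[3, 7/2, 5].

365/2

q[3,7/2] = (2713/8 - 189) / (7/2 - 3) = 1201/4
q[7/2,5] = (1337 - 2713/8) / (5 - 7/2) = 2661/4
q[3,7/2,5] = (2661/4 - 1201/4) / (5 - 3) = 365/2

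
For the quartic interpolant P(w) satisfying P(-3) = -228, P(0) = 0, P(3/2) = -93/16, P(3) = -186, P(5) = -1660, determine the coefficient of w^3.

Build the Lagrange basis polynomials:
L_0(w) = w(w - 3/2)(w - 3)(w - 5) / [648] = (1/648)w^4 - (19/1296)w^3 + (1/24)w^2 - (5/144)w
L_1(w) = (w + 3)(w - 3/2)(w - 3)(w - 5) / [-135/2] = -(2/135)w^4 + (13/135)w^3 + (1/45)w^2 - (13/15)w + 1
L_2(w) = (w + 3)w(w - 3)(w - 5) / [567/16] = (16/567)w^4 - (80/567)w^3 - (16/63)w^2 + (80/63)w
L_3(w) = (w + 3)w(w - 3/2)(w - 5) / [-54] = -(1/54)w^4 + (7/108)w^3 + (2/9)w^2 - (5/12)w
L_4(w) = (w + 3)w(w - 3/2)(w - 3) / [280] = (1/280)w^4 - (3/560)w^3 - (9/280)w^2 + (27/560)w
P(w) = (-228)·L_0 + 0·L_1 + (-93/16)·L_2 + (-186)·L_3 + (-1660)·L_4
Only the coefficient of w^3 is needed; take it from each L_i and combine:
(-228)·(-19/1296) + 0·(13/135) + (-93/16)·(-80/567) + (-186)·(7/108) + (-1660)·(-3/560) = 1

1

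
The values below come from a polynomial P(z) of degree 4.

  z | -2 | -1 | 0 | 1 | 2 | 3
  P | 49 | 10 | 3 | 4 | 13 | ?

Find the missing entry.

54

The 5 known values determine P uniquely (degree ≤ 4).
Evaluate each Lagrange basis at z = 3:
L_0(3) = (4)·(3)·(2)·(1)/[(-1)·(-2)·(-3)·(-4)] = 1
L_1(3) = (5)·(3)·(2)·(1)/[(1)·(-1)·(-2)·(-3)] = -5
L_2(3) = (5)·(4)·(2)·(1)/[(2)·(1)·(-1)·(-2)] = 10
L_3(3) = (5)·(4)·(3)·(1)/[(3)·(2)·(1)·(-1)] = -10
L_4(3) = (5)·(4)·(3)·(2)/[(4)·(3)·(2)·(1)] = 5
Sum: 49·(1) + 10·(-5) + 3·(10) + 4·(-10) + 13·(5) = 54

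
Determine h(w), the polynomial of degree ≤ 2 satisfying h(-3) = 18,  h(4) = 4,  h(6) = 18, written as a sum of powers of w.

Newton's divided differences:
h[-3,4] = (4 - 18) / (4 - (-3)) = -2
h[4,6] = (18 - 4) / (6 - 4) = 7
h[-3,4,6] = (7 - (-2)) / (6 - (-3)) = 1
h(w) = 18 + (-2)·(w + 3) + 1·(w + 3)(w - 4)
Expanding: h(w) = w^2 - 3w

h(w) = w^2 - 3w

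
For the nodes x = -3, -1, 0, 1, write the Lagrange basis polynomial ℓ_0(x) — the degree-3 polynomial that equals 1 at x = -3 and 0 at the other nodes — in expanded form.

ℓ_0(x) = -(1/24)x^3 + (1/24)x

ℓ_0(x) = (x + 1)x(x - 1) / [(-2)·(-3)·(-4)]
       = (x^3 - x) / (-24)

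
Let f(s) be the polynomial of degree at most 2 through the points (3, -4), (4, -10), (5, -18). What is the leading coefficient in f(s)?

The leading coefficient equals the top divided difference f[3,4,5].
f[3,4] = (-10 - (-4)) / (4 - 3) = -6
f[4,5] = (-18 - (-10)) / (5 - 4) = -8
f[3,4,5] = (-8 - (-6)) / (5 - 3) = -1

-1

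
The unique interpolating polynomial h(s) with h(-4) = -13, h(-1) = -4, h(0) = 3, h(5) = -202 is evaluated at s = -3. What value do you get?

-18

L_0(-3) = (-2)·(-3)·(-8)/[(-3)·(-4)·(-9)] = 4/9
L_1(-3) = (1)·(-3)·(-8)/[(3)·(-1)·(-6)] = 4/3
L_2(-3) = (1)·(-2)·(-8)/[(4)·(1)·(-5)] = -4/5
L_3(-3) = (1)·(-2)·(-3)/[(9)·(6)·(5)] = 1/45
Sum: (-13)·(4/9) + (-4)·(4/3) + 3·(-4/5) + (-202)·(1/45) = -18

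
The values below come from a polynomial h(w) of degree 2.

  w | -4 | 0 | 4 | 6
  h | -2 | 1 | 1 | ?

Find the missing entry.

-1/8

The 3 known values determine h uniquely (degree ≤ 2).
Evaluate each Lagrange basis at w = 6:
L_0(6) = (6)·(2)/[(-4)·(-8)] = 3/8
L_1(6) = (10)·(2)/[(4)·(-4)] = -5/4
L_2(6) = (10)·(6)/[(8)·(4)] = 15/8
Sum: (-2)·(3/8) + 1·(-5/4) + 1·(15/8) = -1/8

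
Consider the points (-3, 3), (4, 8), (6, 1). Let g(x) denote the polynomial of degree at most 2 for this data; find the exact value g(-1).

L_0(-1) = (-5)·(-7)/[(-7)·(-9)] = 5/9
L_1(-1) = (2)·(-7)/[(7)·(-2)] = 1
L_2(-1) = (2)·(-5)/[(9)·(2)] = -5/9
Sum: 3·(5/9) + 8·(1) + 1·(-5/9) = 82/9

82/9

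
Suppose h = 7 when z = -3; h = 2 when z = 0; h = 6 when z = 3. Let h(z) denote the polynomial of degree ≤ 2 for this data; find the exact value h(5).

41/3

L_0(5) = (5)·(2)/[(-3)·(-6)] = 5/9
L_1(5) = (8)·(2)/[(3)·(-3)] = -16/9
L_2(5) = (8)·(5)/[(6)·(3)] = 20/9
Sum: 7·(5/9) + 2·(-16/9) + 6·(20/9) = 41/3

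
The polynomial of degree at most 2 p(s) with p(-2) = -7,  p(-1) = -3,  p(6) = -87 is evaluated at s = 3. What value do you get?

Using Newton's divided-difference form:
p[-2,-1] = (-3 - (-7)) / (-1 - (-2)) = 4
p[-1,6] = (-87 - (-3)) / (6 - (-1)) = -12
p[-2,-1,6] = (-12 - 4) / (6 - (-2)) = -2
p(3) = -7 + 4·(5) + (-2)·(5)·(4) = -27

-27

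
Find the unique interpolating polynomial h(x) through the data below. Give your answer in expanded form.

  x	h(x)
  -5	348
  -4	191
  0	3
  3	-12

h(x) = -2x^3 + 4x^2 + x + 3

Build the Lagrange basis polynomials:
L_0(x) = (x + 4)x(x - 3) / [-40] = -(1/40)x^3 - (1/40)x^2 + (3/10)x
L_1(x) = (x + 5)x(x - 3) / [28] = (1/28)x^3 + (1/14)x^2 - (15/28)x
L_2(x) = (x + 5)(x + 4)(x - 3) / [-60] = -(1/60)x^3 - (1/10)x^2 + (7/60)x + 1
L_3(x) = (x + 5)(x + 4)x / [168] = (1/168)x^3 + (3/56)x^2 + (5/42)x
h(x) = 348·L_0 + 191·L_1 + 3·L_2 + (-12)·L_3
  348·L_0(x) = -(87/10)x^3 - (87/10)x^2 + (522/5)x
  191·L_1(x) = (191/28)x^3 + (191/14)x^2 - (2865/28)x
  3·L_2(x) = -(1/20)x^3 - (3/10)x^2 + (7/20)x + 3
  (-12)·L_3(x) = -(1/14)x^3 - (9/14)x^2 - (10/7)x
Adding term by term: -2x^3 + 4x^2 + x + 3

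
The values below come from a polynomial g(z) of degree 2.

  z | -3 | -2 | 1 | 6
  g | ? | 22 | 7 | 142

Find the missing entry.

The 3 known values determine g uniquely (degree ≤ 2).
Evaluate each Lagrange basis at z = -3:
L_0(-3) = (-4)·(-9)/[(-3)·(-8)] = 3/2
L_1(-3) = (-1)·(-9)/[(3)·(-5)] = -3/5
L_2(-3) = (-1)·(-4)/[(8)·(5)] = 1/10
Sum: 22·(3/2) + 7·(-3/5) + 142·(1/10) = 43

43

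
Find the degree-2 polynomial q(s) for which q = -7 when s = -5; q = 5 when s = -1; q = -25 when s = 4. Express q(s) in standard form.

q(s) = -s^2 - 3s + 3

Build the Lagrange basis polynomials:
L_0(s) = (s + 1)(s - 4) / [36] = (1/36)s^2 - (1/12)s - 1/9
L_1(s) = (s + 5)(s - 4) / [-20] = -(1/20)s^2 - (1/20)s + 1
L_2(s) = (s + 5)(s + 1) / [45] = (1/45)s^2 + (2/15)s + 1/9
q(s) = (-7)·L_0 + 5·L_1 + (-25)·L_2
  (-7)·L_0(s) = -(7/36)s^2 + (7/12)s + 7/9
  5·L_1(s) = -(1/4)s^2 - (1/4)s + 5
  (-25)·L_2(s) = -(5/9)s^2 - (10/3)s - 25/9
Adding term by term: -s^2 - 3s + 3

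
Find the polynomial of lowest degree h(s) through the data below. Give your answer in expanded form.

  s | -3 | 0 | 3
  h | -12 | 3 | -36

Build the Lagrange basis polynomials:
L_0(s) = s(s - 3) / [18] = (1/18)s^2 - (1/6)s
L_1(s) = (s + 3)(s - 3) / [-9] = -(1/9)s^2 + 1
L_2(s) = (s + 3)s / [18] = (1/18)s^2 + (1/6)s
h(s) = (-12)·L_0 + 3·L_1 + (-36)·L_2
  (-12)·L_0(s) = -(2/3)s^2 + 2s
  3·L_1(s) = -(1/3)s^2 + 3
  (-36)·L_2(s) = -2s^2 - 6s
Adding term by term: -3s^2 - 4s + 3

h(s) = -3s^2 - 4s + 3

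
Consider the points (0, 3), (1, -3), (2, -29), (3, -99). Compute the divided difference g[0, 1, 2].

g[0,1] = (-3 - 3) / (1 - 0) = -6
g[1,2] = (-29 - (-3)) / (2 - 1) = -26
g[0,1,2] = (-26 - (-6)) / (2 - 0) = -10

-10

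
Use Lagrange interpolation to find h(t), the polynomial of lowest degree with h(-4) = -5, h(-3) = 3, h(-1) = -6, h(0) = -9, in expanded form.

Build the Lagrange basis polynomials:
L_0(t) = (t + 3)(t + 1)t / [-12] = -(1/12)t^3 - (1/3)t^2 - (1/4)t
L_1(t) = (t + 4)(t + 1)t / [6] = (1/6)t^3 + (5/6)t^2 + (2/3)t
L_2(t) = (t + 4)(t + 3)t / [-6] = -(1/6)t^3 - (7/6)t^2 - 2t
L_3(t) = (t + 4)(t + 3)(t + 1) / [12] = (1/12)t^3 + (2/3)t^2 + (19/12)t + 1
h(t) = (-5)·L_0 + 3·L_1 + (-6)·L_2 + (-9)·L_3
  (-5)·L_0(t) = (5/12)t^3 + (5/3)t^2 + (5/4)t
  3·L_1(t) = (1/2)t^3 + (5/2)t^2 + 2t
  (-6)·L_2(t) = t^3 + 7t^2 + 12t
  (-9)·L_3(t) = -(3/4)t^3 - 6t^2 - (57/4)t - 9
Adding term by term: (7/6)t^3 + (31/6)t^2 + t - 9

h(t) = (7/6)t^3 + (31/6)t^2 + t - 9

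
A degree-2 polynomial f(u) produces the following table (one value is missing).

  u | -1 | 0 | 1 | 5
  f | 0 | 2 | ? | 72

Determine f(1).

The 3 known values determine f uniquely (degree ≤ 2).
L_0(1) = (1)·(-4)/[(-1)·(-6)] = -2/3
L_1(1) = (2)·(-4)/[(1)·(-5)] = 8/5
L_2(1) = (2)·(1)/[(6)·(5)] = 1/15
Sum: 0 + 2·(8/5) + 72·(1/15) = 8

8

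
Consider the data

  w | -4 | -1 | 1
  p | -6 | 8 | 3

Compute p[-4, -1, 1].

-43/30

p[-4,-1] = (8 - (-6)) / (-1 - (-4)) = 14/3
p[-1,1] = (3 - 8) / (1 - (-1)) = -5/2
p[-4,-1,1] = (-5/2 - 14/3) / (1 - (-4)) = -43/30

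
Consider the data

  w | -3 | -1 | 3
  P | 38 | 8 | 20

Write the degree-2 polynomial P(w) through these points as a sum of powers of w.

P(w) = 3w^2 - 3w + 2

Newton's divided differences:
P[-3,-1] = (8 - 38) / (-1 - (-3)) = -15
P[-1,3] = (20 - 8) / (3 - (-1)) = 3
P[-3,-1,3] = (3 - (-15)) / (3 - (-3)) = 3
P(w) = 38 + (-15)·(w + 3) + 3·(w + 3)(w + 1)
Expanding: P(w) = 3w^2 - 3w + 2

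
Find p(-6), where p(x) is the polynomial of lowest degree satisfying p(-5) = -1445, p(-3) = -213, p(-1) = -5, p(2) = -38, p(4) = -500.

Evaluate each Lagrange basis at x = -6:
L_0(-6) = (-3)·(-5)·(-8)·(-10)/[(-2)·(-4)·(-7)·(-9)] = 50/21
L_1(-6) = (-1)·(-5)·(-8)·(-10)/[(2)·(-2)·(-5)·(-7)] = -20/7
L_2(-6) = (-1)·(-3)·(-8)·(-10)/[(4)·(2)·(-3)·(-5)] = 2
L_3(-6) = (-1)·(-3)·(-5)·(-10)/[(7)·(5)·(3)·(-2)] = -5/7
L_4(-6) = (-1)·(-3)·(-5)·(-8)/[(9)·(7)·(5)·(2)] = 4/21
Sum: (-1445)·(50/21) + (-213)·(-20/7) + (-5)·(2) + (-38)·(-5/7) + (-500)·(4/21) = -2910

-2910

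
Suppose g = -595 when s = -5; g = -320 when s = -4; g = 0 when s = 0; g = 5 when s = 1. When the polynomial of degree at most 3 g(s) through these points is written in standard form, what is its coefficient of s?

4

Build the Lagrange basis polynomials:
L_0(s) = (s + 4)s(s - 1) / [-30] = -(1/30)s^3 - (1/10)s^2 + (2/15)s
L_1(s) = (s + 5)s(s - 1) / [20] = (1/20)s^3 + (1/5)s^2 - (1/4)s
L_2(s) = (s + 5)(s + 4)(s - 1) / [-20] = -(1/20)s^3 - (2/5)s^2 - (11/20)s + 1
L_3(s) = (s + 5)(s + 4)s / [30] = (1/30)s^3 + (3/10)s^2 + (2/3)s
g(s) = (-595)·L_0 + (-320)·L_1 + 0·L_2 + 5·L_3
Only the coefficient of s is needed; take it from each L_i and combine:
(-595)·(2/15) + (-320)·(-1/4) + 0·(-11/20) + 5·(2/3) = 4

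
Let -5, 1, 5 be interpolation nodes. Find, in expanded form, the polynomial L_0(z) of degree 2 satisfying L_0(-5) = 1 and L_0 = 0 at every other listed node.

L_0(z) = (z - 1)(z - 5) / [(-6)·(-10)]
       = (z^2 - 6z + 5) / (60)

L_0(z) = (1/60)z^2 - (1/10)z + 1/12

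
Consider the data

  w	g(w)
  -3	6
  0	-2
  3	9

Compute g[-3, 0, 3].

g[-3,0] = (-2 - 6) / (0 - (-3)) = -8/3
g[0,3] = (9 - (-2)) / (3 - 0) = 11/3
g[-3,0,3] = (11/3 - (-8/3)) / (3 - (-3)) = 19/18

19/18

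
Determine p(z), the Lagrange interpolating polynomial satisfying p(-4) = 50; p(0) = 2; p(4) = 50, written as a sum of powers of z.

p(z) = 3z^2 + 2

L_0(z) = z(z - 4) / [32] = (1/32)z^2 - (1/8)z
L_1(z) = (z + 4)(z - 4) / [-16] = -(1/16)z^2 + 1
L_2(z) = (z + 4)z / [32] = (1/32)z^2 + (1/8)z
p(z) = 50·L_0 + 2·L_1 + 50·L_2
  50·L_0(z) = (25/16)z^2 - (25/4)z
  2·L_1(z) = -(1/8)z^2 + 2
  50·L_2(z) = (25/16)z^2 + (25/4)z
Adding term by term: 3z^2 + 2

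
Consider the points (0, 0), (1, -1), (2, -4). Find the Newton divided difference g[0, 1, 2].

-1

g[0,1] = (-1 - 0) / (1 - 0) = -1
g[1,2] = (-4 - (-1)) / (2 - 1) = -3
g[0,1,2] = (-3 - (-1)) / (2 - 0) = -1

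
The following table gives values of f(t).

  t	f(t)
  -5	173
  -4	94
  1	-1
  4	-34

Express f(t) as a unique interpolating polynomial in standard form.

Build the Lagrange basis polynomials:
L_0(t) = (t + 4)(t - 1)(t - 4) / [-54] = -(1/54)t^3 + (1/54)t^2 + (8/27)t - 8/27
L_1(t) = (t + 5)(t - 1)(t - 4) / [40] = (1/40)t^3 - (21/40)t + 1/2
L_2(t) = (t + 5)(t + 4)(t - 4) / [-90] = -(1/90)t^3 - (1/18)t^2 + (8/45)t + 8/9
L_3(t) = (t + 5)(t + 4)(t - 1) / [216] = (1/216)t^3 + (1/27)t^2 + (11/216)t - 5/54
f(t) = 173·L_0 + 94·L_1 + (-1)·L_2 + (-34)·L_3
  173·L_0(t) = -(173/54)t^3 + (173/54)t^2 + (1384/27)t - 1384/27
  94·L_1(t) = (47/20)t^3 - (987/20)t + 47
  (-1)·L_2(t) = (1/90)t^3 + (1/18)t^2 - (8/45)t - 8/9
  (-34)·L_3(t) = -(17/108)t^3 - (34/27)t^2 - (187/108)t + 85/27
Adding term by term: -t^3 + 2t^2 - 2

f(t) = -t^3 + 2t^2 - 2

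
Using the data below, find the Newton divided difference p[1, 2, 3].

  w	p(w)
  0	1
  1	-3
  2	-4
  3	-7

p[1,2] = (-4 - (-3)) / (2 - 1) = -1
p[2,3] = (-7 - (-4)) / (3 - 2) = -3
p[1,2,3] = (-3 - (-1)) / (3 - 1) = -1

-1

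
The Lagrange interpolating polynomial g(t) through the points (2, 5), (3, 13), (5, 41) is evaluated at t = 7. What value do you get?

85

L_0(7) = (4)·(2)/[(-1)·(-3)] = 8/3
L_1(7) = (5)·(2)/[(1)·(-2)] = -5
L_2(7) = (5)·(4)/[(3)·(2)] = 10/3
Sum: 5·(8/3) + 13·(-5) + 41·(10/3) = 85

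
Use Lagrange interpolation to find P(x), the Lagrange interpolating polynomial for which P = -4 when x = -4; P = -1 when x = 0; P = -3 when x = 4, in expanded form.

L_0(x) = x(x - 4) / [32] = (1/32)x^2 - (1/8)x
L_1(x) = (x + 4)(x - 4) / [-16] = -(1/16)x^2 + 1
L_2(x) = (x + 4)x / [32] = (1/32)x^2 + (1/8)x
P(x) = (-4)·L_0 + (-1)·L_1 + (-3)·L_2
  (-4)·L_0(x) = -(1/8)x^2 + (1/2)x
  (-1)·L_1(x) = (1/16)x^2 - 1
  (-3)·L_2(x) = -(3/32)x^2 - (3/8)x
Adding term by term: -(5/32)x^2 + (1/8)x - 1

P(x) = -(5/32)x^2 + (1/8)x - 1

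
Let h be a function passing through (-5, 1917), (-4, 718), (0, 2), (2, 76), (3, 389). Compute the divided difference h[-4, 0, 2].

h[-4,0] = (2 - 718) / (0 - (-4)) = -179
h[0,2] = (76 - 2) / (2 - 0) = 37
h[-4,0,2] = (37 - (-179)) / (2 - (-4)) = 36

36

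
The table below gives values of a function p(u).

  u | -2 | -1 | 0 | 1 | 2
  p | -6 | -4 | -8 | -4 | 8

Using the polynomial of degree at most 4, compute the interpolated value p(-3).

-42

L_0(-3) = (-2)·(-3)·(-4)·(-5)/[(-1)·(-2)·(-3)·(-4)] = 5
L_1(-3) = (-1)·(-3)·(-4)·(-5)/[(1)·(-1)·(-2)·(-3)] = -10
L_2(-3) = (-1)·(-2)·(-4)·(-5)/[(2)·(1)·(-1)·(-2)] = 10
L_3(-3) = (-1)·(-2)·(-3)·(-5)/[(3)·(2)·(1)·(-1)] = -5
L_4(-3) = (-1)·(-2)·(-3)·(-4)/[(4)·(3)·(2)·(1)] = 1
Sum: (-6)·(5) + (-4)·(-10) + (-8)·(10) + (-4)·(-5) + 8·(1) = -42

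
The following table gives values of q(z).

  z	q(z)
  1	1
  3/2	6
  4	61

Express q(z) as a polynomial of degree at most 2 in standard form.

q(z) = 4z^2 - 3

Build the Lagrange basis polynomials:
L_0(z) = (z - 3/2)(z - 4) / [3/2] = (2/3)z^2 - (11/3)z + 4
L_1(z) = (z - 1)(z - 4) / [-5/4] = -(4/5)z^2 + 4z - 16/5
L_2(z) = (z - 1)(z - 3/2) / [15/2] = (2/15)z^2 - (1/3)z + 1/5
q(z) = 1·L_0 + 6·L_1 + 61·L_2
  1·L_0(z) = (2/3)z^2 - (11/3)z + 4
  6·L_1(z) = -(24/5)z^2 + 24z - 96/5
  61·L_2(z) = (122/15)z^2 - (61/3)z + 61/5
Adding term by term: 4z^2 - 3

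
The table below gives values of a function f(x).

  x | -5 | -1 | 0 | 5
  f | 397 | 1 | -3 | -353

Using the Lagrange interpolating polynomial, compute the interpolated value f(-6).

Evaluate each Lagrange basis at x = -6:
L_0(-6) = (-5)·(-6)·(-11)/[(-4)·(-5)·(-10)] = 33/20
L_1(-6) = (-1)·(-6)·(-11)/[(4)·(-1)·(-6)] = -11/4
L_2(-6) = (-1)·(-5)·(-11)/[(5)·(1)·(-5)] = 11/5
L_3(-6) = (-1)·(-5)·(-6)/[(10)·(6)·(5)] = -1/10
Sum: 397·(33/20) + 1·(-11/4) + (-3)·(11/5) + (-353)·(-1/10) = 681

681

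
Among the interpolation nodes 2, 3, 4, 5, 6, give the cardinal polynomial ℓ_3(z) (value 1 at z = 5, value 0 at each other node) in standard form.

ℓ_3(z) = -(1/6)z^4 + (5/2)z^3 - (40/3)z^2 + 30z - 24

ℓ_3(z) = (z - 2)(z - 3)(z - 4)(z - 6) / [(3)·(2)·(1)·(-1)]
       = (z^4 - 15z^3 + 80z^2 - 180z + 144) / (-6)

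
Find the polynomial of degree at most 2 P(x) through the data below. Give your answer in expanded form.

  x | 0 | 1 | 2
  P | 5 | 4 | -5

Newton's divided differences:
P[0,1] = (4 - 5) / (1 - 0) = -1
P[1,2] = (-5 - 4) / (2 - 1) = -9
P[0,1,2] = (-9 - (-1)) / (2 - 0) = -4
P(x) = 5 + (-1)·x + (-4)·x(x - 1)
Expanding: P(x) = -4x^2 + 3x + 5

P(x) = -4x^2 + 3x + 5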